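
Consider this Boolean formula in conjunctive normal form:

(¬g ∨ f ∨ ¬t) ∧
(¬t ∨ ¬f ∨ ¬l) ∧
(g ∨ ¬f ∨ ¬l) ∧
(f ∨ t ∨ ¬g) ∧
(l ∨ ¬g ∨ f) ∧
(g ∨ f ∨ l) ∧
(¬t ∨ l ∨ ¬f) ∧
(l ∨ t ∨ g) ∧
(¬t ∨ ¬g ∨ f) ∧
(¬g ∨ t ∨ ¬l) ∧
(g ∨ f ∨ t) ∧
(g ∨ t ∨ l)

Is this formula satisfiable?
Yes

Yes, the formula is satisfiable.

One satisfying assignment is: g=True, t=False, l=False, f=True

Verification: With this assignment, all 12 clauses evaluate to true.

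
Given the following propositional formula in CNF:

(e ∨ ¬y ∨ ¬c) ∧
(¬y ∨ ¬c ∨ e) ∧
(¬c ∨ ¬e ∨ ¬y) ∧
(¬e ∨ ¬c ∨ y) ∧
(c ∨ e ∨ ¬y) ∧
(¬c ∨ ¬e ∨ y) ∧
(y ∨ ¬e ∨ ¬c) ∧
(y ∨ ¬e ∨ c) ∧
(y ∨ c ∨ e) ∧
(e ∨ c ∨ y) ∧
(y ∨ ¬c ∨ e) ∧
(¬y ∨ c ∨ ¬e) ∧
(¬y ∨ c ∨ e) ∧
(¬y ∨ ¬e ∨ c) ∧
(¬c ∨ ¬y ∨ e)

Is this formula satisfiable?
No

No, the formula is not satisfiable.

No assignment of truth values to the variables can make all 15 clauses true simultaneously.

The formula is UNSAT (unsatisfiable).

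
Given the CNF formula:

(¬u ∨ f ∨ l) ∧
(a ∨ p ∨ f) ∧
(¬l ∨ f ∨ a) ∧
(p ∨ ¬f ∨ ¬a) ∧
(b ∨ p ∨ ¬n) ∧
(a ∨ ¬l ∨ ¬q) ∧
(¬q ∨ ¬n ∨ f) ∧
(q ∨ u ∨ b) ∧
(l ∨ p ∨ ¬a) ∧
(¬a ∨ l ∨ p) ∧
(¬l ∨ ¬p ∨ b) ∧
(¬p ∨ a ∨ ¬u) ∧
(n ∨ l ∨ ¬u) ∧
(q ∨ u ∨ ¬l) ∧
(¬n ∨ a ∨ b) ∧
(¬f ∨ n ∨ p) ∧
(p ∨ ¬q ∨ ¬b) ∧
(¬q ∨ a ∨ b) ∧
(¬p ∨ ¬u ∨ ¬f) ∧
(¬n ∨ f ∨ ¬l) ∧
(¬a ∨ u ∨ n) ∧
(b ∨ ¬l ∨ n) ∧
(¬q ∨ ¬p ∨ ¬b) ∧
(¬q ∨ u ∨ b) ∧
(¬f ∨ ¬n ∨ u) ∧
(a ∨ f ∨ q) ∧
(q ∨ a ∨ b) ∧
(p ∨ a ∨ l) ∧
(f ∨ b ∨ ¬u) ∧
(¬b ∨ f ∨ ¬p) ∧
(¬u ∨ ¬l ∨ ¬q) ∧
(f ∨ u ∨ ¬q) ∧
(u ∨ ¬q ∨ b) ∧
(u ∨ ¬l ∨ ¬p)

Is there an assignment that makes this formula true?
Yes

Yes, the formula is satisfiable.

One satisfying assignment is: a=True, u=True, p=False, q=False, n=False, f=False, l=True, b=True

Verification: With this assignment, all 34 clauses evaluate to true.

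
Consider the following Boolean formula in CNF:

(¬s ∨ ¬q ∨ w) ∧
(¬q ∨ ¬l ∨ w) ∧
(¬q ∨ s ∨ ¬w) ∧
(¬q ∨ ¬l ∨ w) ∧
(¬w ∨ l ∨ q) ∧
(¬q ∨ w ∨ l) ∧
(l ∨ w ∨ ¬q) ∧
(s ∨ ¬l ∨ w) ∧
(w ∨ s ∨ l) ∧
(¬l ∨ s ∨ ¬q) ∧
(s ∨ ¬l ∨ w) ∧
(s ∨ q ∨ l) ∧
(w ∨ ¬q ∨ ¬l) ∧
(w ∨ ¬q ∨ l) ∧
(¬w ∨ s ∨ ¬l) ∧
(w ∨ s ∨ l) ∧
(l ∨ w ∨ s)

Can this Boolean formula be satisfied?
Yes

Yes, the formula is satisfiable.

One satisfying assignment is: l=False, w=False, q=False, s=True

Verification: With this assignment, all 17 clauses evaluate to true.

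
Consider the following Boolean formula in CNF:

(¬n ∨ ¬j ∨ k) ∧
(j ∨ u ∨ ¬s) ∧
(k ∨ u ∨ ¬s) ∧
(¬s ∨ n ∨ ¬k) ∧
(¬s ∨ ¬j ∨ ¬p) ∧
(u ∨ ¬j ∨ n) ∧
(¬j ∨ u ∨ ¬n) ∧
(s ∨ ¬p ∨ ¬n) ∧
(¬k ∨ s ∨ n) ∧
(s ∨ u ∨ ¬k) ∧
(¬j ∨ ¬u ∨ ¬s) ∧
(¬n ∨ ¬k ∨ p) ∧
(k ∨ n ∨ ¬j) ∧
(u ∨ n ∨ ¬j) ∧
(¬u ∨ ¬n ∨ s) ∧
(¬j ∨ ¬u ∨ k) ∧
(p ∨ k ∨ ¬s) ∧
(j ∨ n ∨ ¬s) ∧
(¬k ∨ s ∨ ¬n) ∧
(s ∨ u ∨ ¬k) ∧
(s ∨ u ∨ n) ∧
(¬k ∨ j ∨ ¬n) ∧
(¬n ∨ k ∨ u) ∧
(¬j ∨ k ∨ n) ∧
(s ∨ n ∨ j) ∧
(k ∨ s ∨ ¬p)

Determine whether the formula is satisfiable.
Yes

Yes, the formula is satisfiable.

One satisfying assignment is: p=True, u=True, n=True, j=False, s=True, k=False

Verification: With this assignment, all 26 clauses evaluate to true.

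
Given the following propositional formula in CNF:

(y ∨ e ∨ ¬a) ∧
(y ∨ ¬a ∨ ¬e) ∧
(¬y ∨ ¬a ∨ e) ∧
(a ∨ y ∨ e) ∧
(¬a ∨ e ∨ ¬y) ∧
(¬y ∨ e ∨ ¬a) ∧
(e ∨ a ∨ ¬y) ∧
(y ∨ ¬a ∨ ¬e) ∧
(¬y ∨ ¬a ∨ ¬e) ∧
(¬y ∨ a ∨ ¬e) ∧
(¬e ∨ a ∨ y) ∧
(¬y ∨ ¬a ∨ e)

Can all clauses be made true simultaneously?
No

No, the formula is not satisfiable.

No assignment of truth values to the variables can make all 12 clauses true simultaneously.

The formula is UNSAT (unsatisfiable).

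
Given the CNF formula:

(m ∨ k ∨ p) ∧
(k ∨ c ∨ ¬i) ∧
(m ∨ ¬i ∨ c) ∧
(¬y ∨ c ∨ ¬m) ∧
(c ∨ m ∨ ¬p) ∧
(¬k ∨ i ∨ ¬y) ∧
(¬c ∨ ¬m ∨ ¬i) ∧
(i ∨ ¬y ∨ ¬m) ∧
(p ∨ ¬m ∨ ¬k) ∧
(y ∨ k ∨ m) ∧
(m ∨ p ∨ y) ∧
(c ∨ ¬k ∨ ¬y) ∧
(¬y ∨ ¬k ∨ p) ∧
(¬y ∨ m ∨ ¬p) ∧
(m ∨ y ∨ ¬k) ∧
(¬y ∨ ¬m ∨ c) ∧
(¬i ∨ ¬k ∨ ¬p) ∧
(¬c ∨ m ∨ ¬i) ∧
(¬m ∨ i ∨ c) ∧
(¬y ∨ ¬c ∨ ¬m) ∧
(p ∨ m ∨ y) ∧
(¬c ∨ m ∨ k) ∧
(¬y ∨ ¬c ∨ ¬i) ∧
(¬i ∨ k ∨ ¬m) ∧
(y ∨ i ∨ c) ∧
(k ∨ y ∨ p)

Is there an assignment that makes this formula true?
Yes

Yes, the formula is satisfiable.

One satisfying assignment is: i=False, k=False, y=False, m=True, c=True, p=True

Verification: With this assignment, all 26 clauses evaluate to true.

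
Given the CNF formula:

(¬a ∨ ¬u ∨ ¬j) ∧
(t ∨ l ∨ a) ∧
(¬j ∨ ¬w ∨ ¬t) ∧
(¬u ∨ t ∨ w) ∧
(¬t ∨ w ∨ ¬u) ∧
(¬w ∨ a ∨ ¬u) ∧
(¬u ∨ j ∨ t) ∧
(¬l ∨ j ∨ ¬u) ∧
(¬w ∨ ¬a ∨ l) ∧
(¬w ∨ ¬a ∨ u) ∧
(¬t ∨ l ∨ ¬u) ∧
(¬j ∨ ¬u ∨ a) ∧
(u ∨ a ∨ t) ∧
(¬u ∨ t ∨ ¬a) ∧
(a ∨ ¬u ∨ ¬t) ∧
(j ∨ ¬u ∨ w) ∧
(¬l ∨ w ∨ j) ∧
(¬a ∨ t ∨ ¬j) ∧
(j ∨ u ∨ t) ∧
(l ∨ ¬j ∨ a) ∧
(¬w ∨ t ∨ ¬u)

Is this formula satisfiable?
Yes

Yes, the formula is satisfiable.

One satisfying assignment is: l=False, w=False, a=True, u=False, j=True, t=True

Verification: With this assignment, all 21 clauses evaluate to true.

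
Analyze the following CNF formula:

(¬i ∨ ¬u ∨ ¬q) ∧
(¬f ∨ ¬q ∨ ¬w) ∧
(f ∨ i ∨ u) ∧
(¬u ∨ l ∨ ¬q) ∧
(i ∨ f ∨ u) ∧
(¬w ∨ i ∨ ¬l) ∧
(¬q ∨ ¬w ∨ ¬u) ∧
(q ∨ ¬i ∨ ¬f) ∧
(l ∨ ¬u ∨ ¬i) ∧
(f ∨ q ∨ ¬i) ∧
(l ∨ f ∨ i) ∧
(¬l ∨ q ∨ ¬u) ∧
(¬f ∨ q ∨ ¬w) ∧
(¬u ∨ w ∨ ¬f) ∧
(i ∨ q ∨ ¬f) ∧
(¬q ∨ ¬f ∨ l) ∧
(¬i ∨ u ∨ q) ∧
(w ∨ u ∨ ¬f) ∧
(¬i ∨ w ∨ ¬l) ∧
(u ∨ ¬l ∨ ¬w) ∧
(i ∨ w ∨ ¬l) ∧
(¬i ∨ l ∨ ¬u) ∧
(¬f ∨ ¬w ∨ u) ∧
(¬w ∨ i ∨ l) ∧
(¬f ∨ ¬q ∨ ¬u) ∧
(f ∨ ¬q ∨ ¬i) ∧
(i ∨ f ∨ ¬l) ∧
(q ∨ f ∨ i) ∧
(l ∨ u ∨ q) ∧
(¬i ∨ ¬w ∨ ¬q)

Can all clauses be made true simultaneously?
No

No, the formula is not satisfiable.

No assignment of truth values to the variables can make all 30 clauses true simultaneously.

The formula is UNSAT (unsatisfiable).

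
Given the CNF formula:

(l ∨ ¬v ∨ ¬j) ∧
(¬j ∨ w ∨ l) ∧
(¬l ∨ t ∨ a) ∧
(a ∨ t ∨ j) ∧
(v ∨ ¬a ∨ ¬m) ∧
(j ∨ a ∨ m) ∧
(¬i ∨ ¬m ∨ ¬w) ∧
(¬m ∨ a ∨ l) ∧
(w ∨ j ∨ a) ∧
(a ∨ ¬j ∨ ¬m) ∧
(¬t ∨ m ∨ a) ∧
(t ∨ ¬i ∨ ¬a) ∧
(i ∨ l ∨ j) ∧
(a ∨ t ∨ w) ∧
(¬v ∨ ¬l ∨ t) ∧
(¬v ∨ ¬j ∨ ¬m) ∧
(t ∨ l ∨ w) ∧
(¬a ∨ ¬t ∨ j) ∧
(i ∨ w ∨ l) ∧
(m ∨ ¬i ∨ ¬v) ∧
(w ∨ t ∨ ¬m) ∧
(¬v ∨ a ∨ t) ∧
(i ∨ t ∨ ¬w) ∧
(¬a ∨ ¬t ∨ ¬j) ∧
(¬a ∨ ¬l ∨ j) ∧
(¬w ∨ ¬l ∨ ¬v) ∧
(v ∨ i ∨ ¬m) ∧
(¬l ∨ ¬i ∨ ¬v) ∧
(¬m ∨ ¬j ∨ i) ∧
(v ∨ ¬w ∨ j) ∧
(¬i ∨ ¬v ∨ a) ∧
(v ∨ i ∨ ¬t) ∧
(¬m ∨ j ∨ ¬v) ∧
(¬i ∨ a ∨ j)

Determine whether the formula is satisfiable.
Yes

Yes, the formula is satisfiable.

One satisfying assignment is: l=False, t=False, i=True, j=True, w=True, v=False, m=False, a=False

Verification: With this assignment, all 34 clauses evaluate to true.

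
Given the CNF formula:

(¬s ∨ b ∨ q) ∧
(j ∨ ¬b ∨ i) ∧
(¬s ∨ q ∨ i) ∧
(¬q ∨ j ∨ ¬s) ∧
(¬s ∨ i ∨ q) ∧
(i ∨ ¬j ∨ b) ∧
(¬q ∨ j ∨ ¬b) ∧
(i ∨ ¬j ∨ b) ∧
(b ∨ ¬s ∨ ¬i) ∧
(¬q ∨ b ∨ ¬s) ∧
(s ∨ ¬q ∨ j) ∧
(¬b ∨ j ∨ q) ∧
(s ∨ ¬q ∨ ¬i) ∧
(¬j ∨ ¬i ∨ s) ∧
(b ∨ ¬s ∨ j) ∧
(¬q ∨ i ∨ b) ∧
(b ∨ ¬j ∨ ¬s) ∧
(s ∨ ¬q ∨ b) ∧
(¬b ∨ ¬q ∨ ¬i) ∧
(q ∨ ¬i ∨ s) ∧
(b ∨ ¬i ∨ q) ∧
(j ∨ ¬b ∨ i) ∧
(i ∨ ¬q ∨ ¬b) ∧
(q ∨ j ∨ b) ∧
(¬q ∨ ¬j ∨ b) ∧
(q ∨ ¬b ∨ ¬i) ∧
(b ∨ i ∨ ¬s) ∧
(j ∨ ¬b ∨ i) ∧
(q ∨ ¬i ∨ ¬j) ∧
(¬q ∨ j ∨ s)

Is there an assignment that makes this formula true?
Yes

Yes, the formula is satisfiable.

One satisfying assignment is: q=False, j=True, s=False, b=True, i=False

Verification: With this assignment, all 30 clauses evaluate to true.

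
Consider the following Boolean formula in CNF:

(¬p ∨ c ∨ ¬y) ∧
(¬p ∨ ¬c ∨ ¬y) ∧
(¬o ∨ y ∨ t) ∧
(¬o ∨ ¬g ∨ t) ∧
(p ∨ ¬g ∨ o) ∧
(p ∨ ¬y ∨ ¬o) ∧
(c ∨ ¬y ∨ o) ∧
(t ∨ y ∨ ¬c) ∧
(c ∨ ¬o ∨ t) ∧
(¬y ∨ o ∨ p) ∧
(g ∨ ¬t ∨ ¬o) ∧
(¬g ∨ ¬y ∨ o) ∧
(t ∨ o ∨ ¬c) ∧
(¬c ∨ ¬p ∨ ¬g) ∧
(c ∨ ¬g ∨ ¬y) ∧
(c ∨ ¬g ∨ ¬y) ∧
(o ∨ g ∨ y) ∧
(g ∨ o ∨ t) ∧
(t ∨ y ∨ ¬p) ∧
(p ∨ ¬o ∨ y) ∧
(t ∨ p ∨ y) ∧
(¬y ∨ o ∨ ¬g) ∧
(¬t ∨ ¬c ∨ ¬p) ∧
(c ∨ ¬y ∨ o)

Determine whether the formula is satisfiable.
Yes

Yes, the formula is satisfiable.

One satisfying assignment is: p=True, o=False, g=True, t=True, y=False, c=False

Verification: With this assignment, all 24 clauses evaluate to true.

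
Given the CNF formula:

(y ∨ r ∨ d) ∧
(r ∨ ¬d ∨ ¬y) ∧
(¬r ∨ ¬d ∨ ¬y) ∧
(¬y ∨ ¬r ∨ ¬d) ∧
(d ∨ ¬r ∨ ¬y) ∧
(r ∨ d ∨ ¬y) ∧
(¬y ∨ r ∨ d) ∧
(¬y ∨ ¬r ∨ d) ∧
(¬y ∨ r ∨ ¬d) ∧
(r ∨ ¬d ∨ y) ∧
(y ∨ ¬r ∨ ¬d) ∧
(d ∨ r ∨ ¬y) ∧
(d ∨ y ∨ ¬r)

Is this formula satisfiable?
No

No, the formula is not satisfiable.

No assignment of truth values to the variables can make all 13 clauses true simultaneously.

The formula is UNSAT (unsatisfiable).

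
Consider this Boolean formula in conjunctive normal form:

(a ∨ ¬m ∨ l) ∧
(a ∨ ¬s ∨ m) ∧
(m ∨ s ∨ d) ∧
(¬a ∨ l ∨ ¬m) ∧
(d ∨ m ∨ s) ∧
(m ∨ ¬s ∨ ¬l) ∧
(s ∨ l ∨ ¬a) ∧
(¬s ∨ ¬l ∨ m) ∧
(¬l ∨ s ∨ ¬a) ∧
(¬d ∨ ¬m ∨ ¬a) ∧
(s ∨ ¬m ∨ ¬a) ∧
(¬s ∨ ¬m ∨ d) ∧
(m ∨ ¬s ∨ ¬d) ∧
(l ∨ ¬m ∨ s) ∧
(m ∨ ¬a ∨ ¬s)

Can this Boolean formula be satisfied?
Yes

Yes, the formula is satisfiable.

One satisfying assignment is: m=False, s=False, a=False, l=False, d=True

Verification: With this assignment, all 15 clauses evaluate to true.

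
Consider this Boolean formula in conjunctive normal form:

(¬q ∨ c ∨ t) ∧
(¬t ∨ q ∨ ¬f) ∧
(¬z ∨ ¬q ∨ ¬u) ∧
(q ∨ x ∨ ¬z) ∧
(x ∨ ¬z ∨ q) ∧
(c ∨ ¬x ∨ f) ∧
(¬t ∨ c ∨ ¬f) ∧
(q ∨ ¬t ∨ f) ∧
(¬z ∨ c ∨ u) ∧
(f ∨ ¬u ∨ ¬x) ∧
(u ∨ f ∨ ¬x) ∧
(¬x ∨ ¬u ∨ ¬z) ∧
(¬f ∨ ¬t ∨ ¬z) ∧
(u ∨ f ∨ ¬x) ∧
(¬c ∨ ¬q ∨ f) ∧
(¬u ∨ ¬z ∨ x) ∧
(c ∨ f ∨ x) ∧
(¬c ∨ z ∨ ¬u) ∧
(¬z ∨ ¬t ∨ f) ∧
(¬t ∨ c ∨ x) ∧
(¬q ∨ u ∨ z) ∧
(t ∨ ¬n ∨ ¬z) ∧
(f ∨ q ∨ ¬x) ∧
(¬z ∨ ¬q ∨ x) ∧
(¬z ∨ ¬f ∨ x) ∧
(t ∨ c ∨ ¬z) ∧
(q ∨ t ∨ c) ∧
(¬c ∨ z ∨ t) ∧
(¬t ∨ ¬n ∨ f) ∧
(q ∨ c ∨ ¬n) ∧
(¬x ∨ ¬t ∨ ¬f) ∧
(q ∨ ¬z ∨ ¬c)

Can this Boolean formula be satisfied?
Yes

Yes, the formula is satisfiable.

One satisfying assignment is: c=True, z=True, u=False, q=True, f=True, x=True, t=False, n=False

Verification: With this assignment, all 32 clauses evaluate to true.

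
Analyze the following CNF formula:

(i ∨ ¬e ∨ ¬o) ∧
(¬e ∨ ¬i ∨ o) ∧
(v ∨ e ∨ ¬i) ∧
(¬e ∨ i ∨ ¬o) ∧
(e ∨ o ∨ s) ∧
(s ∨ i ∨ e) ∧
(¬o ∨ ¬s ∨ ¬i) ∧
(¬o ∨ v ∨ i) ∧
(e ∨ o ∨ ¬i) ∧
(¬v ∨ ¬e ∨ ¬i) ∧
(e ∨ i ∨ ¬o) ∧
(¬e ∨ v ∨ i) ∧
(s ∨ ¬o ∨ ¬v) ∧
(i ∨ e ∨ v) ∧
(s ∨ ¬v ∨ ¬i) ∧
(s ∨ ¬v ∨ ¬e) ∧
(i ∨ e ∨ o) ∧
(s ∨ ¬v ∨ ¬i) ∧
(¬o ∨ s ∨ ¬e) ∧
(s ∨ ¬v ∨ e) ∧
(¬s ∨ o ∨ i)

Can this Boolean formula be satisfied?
No

No, the formula is not satisfiable.

No assignment of truth values to the variables can make all 21 clauses true simultaneously.

The formula is UNSAT (unsatisfiable).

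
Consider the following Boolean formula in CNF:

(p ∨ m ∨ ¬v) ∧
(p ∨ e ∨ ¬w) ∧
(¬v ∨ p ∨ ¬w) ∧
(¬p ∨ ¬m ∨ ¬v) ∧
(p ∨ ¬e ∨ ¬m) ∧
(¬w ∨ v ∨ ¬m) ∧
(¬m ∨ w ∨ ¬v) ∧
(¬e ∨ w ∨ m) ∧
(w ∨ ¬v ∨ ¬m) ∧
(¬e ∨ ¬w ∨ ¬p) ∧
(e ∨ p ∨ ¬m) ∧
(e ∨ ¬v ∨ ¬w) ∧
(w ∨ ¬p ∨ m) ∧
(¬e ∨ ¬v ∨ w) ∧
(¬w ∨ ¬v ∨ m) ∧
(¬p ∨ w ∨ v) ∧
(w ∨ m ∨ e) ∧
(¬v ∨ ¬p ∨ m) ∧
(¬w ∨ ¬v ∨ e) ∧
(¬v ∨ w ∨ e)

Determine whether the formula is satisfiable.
Yes

Yes, the formula is satisfiable.

One satisfying assignment is: e=True, v=False, w=True, m=False, p=False

Verification: With this assignment, all 20 clauses evaluate to true.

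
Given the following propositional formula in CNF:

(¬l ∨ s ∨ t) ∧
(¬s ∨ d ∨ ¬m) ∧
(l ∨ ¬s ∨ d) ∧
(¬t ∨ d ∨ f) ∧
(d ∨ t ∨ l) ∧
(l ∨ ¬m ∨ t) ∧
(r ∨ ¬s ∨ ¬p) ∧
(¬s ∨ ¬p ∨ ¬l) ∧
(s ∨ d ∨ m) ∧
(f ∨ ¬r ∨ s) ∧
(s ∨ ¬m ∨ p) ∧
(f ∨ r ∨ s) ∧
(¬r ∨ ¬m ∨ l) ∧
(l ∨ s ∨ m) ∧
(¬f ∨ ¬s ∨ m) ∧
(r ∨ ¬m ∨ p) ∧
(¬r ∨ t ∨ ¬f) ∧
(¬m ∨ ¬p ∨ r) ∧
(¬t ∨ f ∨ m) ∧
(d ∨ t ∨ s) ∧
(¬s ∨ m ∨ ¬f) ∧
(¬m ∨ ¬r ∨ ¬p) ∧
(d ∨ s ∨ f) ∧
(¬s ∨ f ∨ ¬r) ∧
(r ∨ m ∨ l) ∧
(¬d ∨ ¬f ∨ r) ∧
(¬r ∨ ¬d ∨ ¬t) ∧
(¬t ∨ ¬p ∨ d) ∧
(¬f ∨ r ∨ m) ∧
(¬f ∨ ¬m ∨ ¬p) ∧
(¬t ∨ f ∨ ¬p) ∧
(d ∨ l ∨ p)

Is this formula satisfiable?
Yes

Yes, the formula is satisfiable.

One satisfying assignment is: t=False, f=False, r=False, p=False, m=False, s=True, l=True, d=False

Verification: With this assignment, all 32 clauses evaluate to true.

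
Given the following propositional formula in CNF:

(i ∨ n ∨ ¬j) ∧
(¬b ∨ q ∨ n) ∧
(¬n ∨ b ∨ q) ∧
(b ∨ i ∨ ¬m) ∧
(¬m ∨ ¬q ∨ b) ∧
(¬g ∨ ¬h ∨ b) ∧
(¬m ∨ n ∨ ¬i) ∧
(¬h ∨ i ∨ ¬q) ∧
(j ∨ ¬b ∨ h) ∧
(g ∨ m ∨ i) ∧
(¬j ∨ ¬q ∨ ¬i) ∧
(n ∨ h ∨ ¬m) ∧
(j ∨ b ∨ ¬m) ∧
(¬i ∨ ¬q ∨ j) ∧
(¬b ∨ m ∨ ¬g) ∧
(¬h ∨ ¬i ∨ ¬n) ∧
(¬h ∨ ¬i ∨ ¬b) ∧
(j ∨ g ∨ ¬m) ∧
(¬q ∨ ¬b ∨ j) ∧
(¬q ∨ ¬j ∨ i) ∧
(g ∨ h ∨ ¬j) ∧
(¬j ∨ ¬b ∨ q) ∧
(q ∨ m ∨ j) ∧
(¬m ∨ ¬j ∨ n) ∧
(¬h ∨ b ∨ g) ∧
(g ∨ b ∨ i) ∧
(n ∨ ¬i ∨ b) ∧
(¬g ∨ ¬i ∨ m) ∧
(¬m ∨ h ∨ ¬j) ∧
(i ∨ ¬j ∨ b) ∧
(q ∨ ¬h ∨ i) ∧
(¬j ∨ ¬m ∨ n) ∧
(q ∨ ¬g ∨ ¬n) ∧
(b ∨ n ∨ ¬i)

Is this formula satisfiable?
Yes

Yes, the formula is satisfiable.

One satisfying assignment is: n=False, b=False, m=False, h=False, q=True, i=False, g=True, j=False

Verification: With this assignment, all 34 clauses evaluate to true.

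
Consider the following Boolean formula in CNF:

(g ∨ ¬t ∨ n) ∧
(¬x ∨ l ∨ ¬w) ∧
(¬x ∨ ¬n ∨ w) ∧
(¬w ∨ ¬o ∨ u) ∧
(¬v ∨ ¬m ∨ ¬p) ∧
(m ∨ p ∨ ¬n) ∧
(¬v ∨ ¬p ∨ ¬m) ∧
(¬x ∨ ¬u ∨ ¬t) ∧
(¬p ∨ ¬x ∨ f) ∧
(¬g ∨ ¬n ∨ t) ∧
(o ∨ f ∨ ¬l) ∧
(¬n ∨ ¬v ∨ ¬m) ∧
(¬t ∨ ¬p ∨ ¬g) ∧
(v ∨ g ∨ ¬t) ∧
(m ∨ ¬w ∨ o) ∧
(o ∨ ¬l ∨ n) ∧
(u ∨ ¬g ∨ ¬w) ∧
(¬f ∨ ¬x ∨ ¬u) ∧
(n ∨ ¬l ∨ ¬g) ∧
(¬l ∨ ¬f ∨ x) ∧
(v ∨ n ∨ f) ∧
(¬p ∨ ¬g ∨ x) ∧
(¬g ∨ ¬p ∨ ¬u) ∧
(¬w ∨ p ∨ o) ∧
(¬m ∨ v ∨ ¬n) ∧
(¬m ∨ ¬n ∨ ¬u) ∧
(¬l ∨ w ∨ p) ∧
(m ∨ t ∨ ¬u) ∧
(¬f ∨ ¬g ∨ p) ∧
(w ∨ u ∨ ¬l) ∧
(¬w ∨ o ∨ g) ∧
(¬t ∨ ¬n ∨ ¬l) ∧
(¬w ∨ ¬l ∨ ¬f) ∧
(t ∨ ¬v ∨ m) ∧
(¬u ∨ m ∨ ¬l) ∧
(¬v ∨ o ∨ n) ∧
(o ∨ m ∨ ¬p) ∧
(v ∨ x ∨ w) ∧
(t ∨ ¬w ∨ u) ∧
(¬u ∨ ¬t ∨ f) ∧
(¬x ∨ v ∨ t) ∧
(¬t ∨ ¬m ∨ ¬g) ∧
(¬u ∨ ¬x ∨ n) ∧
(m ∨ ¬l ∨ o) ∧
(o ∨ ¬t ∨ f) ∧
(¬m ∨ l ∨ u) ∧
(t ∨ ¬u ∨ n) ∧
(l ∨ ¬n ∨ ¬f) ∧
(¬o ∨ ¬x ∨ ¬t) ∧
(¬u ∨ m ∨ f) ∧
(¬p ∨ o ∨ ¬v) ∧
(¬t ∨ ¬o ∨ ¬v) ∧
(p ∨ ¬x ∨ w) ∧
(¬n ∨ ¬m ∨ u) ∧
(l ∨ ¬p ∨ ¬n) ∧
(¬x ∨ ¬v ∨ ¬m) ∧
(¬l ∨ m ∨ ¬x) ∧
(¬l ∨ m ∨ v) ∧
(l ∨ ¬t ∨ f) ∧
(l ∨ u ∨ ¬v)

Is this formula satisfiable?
No

No, the formula is not satisfiable.

No assignment of truth values to the variables can make all 60 clauses true simultaneously.

The formula is UNSAT (unsatisfiable).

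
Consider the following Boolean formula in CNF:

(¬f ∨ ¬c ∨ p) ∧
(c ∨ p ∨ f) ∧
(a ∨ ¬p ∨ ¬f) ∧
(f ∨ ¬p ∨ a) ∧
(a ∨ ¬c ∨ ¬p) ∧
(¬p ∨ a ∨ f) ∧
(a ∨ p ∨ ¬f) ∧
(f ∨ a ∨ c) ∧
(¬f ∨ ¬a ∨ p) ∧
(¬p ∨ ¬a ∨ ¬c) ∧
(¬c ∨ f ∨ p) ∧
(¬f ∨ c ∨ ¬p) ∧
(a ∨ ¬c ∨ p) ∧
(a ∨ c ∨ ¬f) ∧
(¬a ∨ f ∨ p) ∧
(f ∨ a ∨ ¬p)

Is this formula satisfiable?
Yes

Yes, the formula is satisfiable.

One satisfying assignment is: f=False, c=False, a=True, p=True

Verification: With this assignment, all 16 clauses evaluate to true.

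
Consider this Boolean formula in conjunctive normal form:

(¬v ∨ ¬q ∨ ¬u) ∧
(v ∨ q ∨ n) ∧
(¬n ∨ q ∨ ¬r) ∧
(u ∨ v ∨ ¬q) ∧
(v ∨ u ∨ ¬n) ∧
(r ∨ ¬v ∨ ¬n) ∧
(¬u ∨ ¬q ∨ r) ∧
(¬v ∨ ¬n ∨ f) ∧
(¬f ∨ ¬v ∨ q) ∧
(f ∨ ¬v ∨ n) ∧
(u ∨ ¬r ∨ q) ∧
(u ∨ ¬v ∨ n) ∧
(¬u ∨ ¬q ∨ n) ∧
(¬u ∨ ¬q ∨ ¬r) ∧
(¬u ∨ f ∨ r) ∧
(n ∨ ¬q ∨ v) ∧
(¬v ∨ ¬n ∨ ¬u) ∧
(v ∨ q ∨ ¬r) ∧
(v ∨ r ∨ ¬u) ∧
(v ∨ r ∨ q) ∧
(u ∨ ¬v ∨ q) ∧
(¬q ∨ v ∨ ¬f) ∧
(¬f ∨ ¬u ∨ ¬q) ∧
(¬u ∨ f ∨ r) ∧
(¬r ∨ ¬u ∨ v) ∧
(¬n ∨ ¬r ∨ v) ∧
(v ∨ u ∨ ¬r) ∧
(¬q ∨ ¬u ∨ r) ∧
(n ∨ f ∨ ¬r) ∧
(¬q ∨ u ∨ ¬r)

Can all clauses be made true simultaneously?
No

No, the formula is not satisfiable.

No assignment of truth values to the variables can make all 30 clauses true simultaneously.

The formula is UNSAT (unsatisfiable).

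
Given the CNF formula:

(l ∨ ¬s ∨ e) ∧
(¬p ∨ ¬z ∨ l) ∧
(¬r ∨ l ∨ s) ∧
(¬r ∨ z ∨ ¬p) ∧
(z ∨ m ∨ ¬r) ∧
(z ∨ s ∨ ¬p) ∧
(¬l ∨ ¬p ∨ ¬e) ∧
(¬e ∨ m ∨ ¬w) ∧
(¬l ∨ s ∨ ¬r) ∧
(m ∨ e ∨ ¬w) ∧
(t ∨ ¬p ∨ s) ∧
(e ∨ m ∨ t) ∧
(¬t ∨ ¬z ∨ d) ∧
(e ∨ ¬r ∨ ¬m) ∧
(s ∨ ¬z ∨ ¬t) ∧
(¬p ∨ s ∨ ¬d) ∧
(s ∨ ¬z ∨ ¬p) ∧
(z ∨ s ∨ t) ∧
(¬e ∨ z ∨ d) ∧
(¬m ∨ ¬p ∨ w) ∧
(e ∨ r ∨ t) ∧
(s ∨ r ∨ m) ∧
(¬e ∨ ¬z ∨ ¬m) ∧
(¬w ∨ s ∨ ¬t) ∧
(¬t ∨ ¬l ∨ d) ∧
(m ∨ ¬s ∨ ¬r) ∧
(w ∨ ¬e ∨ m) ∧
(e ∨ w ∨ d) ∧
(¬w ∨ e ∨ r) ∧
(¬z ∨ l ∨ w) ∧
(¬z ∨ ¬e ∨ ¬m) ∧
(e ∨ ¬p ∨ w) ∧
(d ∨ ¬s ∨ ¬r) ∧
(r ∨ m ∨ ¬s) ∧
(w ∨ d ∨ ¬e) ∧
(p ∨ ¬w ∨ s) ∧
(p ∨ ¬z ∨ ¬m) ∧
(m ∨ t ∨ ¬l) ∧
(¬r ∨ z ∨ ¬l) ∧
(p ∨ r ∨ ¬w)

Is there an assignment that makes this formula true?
Yes

Yes, the formula is satisfiable.

One satisfying assignment is: e=False, l=False, d=True, z=False, m=True, p=False, s=False, w=False, t=True, r=False

Verification: With this assignment, all 40 clauses evaluate to true.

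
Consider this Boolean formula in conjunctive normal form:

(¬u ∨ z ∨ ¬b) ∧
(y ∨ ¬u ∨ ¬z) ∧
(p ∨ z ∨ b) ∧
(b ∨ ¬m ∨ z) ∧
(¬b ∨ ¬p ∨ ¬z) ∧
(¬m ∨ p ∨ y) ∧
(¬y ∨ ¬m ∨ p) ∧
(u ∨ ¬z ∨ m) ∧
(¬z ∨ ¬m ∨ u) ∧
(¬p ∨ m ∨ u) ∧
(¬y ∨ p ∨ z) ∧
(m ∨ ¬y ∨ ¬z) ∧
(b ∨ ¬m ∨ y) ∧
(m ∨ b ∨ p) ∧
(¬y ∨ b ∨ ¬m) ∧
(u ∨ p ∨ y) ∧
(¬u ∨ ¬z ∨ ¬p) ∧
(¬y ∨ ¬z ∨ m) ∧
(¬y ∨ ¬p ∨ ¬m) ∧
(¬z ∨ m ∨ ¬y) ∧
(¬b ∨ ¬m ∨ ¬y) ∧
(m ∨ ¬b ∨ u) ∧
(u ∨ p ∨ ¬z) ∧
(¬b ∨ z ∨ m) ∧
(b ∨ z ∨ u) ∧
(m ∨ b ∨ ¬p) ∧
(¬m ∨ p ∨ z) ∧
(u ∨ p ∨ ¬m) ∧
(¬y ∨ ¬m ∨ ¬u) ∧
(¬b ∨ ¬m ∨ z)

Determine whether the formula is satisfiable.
No

No, the formula is not satisfiable.

No assignment of truth values to the variables can make all 30 clauses true simultaneously.

The formula is UNSAT (unsatisfiable).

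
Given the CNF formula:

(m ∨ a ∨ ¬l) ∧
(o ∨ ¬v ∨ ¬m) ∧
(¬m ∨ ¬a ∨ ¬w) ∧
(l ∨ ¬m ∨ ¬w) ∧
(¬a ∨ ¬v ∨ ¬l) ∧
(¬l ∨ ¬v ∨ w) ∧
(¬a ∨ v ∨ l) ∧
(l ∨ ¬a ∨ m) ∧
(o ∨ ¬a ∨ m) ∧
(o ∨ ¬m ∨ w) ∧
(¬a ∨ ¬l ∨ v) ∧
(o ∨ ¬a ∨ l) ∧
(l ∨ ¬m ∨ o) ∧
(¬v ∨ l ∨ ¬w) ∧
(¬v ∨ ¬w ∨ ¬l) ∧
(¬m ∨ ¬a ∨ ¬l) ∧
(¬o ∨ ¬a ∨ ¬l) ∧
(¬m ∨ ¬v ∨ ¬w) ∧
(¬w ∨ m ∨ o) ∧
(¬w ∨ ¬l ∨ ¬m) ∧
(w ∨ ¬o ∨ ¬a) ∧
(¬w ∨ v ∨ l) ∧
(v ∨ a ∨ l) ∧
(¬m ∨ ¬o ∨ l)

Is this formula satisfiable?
Yes

Yes, the formula is satisfiable.

One satisfying assignment is: m=True, a=False, w=False, v=False, o=True, l=True

Verification: With this assignment, all 24 clauses evaluate to true.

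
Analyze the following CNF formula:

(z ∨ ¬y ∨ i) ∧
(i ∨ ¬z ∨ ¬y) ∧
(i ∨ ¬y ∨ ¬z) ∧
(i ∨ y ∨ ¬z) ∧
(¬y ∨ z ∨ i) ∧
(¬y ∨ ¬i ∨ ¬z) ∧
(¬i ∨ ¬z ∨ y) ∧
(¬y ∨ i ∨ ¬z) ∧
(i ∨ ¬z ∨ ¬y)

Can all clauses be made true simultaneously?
Yes

Yes, the formula is satisfiable.

One satisfying assignment is: y=False, z=False, i=False

Verification: With this assignment, all 9 clauses evaluate to true.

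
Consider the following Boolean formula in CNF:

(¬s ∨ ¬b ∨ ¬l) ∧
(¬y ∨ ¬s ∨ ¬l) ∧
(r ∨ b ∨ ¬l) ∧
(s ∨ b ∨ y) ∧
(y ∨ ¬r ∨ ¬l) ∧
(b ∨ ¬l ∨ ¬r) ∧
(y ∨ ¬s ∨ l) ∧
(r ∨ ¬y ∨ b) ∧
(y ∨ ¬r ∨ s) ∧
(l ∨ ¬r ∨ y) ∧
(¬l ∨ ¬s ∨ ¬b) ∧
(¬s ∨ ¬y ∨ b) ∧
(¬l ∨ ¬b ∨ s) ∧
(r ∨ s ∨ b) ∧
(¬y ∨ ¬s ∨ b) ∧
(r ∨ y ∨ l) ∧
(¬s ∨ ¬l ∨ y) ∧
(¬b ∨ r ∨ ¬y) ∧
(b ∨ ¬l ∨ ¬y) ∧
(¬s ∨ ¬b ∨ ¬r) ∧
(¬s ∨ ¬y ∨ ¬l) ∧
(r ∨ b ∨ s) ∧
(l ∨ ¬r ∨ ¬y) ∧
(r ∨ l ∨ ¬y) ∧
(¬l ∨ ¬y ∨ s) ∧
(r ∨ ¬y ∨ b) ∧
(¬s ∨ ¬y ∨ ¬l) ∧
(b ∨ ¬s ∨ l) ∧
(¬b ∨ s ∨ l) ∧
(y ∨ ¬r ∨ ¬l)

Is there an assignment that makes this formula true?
No

No, the formula is not satisfiable.

No assignment of truth values to the variables can make all 30 clauses true simultaneously.

The formula is UNSAT (unsatisfiable).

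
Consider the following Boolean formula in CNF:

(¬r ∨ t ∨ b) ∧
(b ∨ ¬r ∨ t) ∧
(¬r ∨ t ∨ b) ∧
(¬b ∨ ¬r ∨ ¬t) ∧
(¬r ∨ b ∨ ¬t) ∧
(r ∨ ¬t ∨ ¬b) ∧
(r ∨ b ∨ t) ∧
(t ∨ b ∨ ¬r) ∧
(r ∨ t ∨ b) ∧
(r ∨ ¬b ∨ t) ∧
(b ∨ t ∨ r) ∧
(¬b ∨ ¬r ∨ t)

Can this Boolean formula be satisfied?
Yes

Yes, the formula is satisfiable.

One satisfying assignment is: r=False, t=True, b=False

Verification: With this assignment, all 12 clauses evaluate to true.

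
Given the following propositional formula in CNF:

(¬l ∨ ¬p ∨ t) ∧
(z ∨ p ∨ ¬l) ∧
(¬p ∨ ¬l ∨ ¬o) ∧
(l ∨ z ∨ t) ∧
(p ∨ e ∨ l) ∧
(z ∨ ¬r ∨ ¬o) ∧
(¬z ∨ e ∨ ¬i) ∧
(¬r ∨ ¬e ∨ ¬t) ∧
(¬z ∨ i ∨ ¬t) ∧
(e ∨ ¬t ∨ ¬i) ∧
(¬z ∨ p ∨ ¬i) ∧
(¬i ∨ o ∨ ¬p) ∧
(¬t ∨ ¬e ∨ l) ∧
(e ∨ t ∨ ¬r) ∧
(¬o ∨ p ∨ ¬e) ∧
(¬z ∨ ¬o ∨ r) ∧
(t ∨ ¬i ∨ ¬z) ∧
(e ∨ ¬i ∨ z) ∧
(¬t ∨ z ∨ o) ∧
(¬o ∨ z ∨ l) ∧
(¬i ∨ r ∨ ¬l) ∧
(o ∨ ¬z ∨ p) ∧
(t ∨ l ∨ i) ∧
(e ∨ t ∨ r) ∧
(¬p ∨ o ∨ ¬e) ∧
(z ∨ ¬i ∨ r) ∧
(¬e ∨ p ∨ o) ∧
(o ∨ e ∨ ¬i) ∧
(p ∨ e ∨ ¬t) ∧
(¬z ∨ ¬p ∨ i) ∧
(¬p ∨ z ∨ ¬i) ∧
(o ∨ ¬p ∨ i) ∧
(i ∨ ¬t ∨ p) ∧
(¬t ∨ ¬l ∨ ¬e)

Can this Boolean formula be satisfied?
No

No, the formula is not satisfiable.

No assignment of truth values to the variables can make all 34 clauses true simultaneously.

The formula is UNSAT (unsatisfiable).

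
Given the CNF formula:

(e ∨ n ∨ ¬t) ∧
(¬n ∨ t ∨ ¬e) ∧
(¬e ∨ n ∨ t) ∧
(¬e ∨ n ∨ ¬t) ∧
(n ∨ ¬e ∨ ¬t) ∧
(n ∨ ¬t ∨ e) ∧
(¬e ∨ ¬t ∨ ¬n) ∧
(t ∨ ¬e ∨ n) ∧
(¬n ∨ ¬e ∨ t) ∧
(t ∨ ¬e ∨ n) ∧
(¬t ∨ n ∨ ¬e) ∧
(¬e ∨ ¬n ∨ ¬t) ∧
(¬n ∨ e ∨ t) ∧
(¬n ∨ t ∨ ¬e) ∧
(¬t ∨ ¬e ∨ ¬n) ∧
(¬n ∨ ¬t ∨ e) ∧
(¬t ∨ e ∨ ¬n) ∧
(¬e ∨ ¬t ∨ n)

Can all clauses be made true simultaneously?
Yes

Yes, the formula is satisfiable.

One satisfying assignment is: n=False, e=False, t=False

Verification: With this assignment, all 18 clauses evaluate to true.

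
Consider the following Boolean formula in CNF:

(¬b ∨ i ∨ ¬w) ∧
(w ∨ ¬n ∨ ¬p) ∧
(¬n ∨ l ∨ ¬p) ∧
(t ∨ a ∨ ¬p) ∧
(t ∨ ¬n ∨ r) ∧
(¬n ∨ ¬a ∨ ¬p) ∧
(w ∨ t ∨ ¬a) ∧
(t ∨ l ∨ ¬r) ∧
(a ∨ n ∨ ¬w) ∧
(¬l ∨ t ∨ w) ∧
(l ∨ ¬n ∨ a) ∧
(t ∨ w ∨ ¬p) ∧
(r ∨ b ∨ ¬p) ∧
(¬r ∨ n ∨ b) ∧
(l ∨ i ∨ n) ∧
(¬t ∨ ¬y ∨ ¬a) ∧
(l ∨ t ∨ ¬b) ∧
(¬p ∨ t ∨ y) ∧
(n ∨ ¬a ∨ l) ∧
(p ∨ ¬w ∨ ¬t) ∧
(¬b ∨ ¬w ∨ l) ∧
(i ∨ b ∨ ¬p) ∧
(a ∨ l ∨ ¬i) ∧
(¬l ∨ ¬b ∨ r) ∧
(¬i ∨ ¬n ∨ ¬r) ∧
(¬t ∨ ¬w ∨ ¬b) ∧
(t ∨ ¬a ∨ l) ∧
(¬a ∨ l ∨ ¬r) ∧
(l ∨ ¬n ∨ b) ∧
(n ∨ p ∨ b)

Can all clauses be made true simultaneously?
Yes

Yes, the formula is satisfiable.

One satisfying assignment is: p=False, t=True, n=True, y=False, w=False, b=False, r=False, a=False, i=False, l=True

Verification: With this assignment, all 30 clauses evaluate to true.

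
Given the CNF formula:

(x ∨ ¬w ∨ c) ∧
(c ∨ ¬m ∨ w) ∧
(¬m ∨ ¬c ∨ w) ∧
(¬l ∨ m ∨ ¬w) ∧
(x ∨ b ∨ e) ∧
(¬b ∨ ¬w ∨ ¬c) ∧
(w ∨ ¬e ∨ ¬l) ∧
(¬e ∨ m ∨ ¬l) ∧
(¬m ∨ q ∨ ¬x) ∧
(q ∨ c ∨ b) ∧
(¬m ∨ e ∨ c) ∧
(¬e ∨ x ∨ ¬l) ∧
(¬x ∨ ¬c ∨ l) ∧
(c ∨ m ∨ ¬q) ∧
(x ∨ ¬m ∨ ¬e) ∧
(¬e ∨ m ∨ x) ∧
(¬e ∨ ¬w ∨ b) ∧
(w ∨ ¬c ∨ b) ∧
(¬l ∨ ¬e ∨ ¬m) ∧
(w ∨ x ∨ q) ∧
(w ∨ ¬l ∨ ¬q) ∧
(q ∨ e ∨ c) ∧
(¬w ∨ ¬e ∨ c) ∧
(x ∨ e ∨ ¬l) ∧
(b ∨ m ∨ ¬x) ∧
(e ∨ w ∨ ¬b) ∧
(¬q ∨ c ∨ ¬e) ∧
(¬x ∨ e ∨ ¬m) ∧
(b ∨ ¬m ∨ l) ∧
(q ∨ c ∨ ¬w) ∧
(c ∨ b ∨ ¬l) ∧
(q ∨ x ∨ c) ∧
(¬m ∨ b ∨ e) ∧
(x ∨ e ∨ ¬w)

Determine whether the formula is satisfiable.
Yes

Yes, the formula is satisfiable.

One satisfying assignment is: c=False, l=False, m=False, w=False, e=True, x=True, q=False, b=True

Verification: With this assignment, all 34 clauses evaluate to true.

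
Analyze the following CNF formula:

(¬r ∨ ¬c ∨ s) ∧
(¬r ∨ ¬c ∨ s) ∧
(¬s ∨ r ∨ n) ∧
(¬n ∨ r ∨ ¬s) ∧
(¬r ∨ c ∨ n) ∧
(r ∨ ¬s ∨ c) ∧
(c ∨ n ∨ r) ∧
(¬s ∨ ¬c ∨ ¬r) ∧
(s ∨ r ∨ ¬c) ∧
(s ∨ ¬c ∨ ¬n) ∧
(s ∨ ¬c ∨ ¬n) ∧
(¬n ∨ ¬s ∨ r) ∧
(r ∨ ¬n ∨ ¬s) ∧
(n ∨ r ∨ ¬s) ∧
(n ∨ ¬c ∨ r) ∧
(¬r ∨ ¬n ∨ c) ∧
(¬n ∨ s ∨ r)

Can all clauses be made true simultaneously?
No

No, the formula is not satisfiable.

No assignment of truth values to the variables can make all 17 clauses true simultaneously.

The formula is UNSAT (unsatisfiable).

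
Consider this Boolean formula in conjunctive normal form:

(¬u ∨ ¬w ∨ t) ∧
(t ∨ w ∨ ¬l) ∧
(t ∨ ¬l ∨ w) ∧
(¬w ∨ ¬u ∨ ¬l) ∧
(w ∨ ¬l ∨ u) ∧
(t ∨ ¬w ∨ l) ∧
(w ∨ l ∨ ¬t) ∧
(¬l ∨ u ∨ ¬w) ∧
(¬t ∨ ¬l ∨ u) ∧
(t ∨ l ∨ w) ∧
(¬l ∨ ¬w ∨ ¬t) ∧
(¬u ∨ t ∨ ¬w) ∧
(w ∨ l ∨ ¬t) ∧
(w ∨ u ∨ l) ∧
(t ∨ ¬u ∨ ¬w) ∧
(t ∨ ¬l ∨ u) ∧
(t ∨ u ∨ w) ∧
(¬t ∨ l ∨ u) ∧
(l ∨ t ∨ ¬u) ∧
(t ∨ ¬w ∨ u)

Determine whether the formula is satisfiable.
Yes

Yes, the formula is satisfiable.

One satisfying assignment is: l=False, w=True, t=True, u=True

Verification: With this assignment, all 20 clauses evaluate to true.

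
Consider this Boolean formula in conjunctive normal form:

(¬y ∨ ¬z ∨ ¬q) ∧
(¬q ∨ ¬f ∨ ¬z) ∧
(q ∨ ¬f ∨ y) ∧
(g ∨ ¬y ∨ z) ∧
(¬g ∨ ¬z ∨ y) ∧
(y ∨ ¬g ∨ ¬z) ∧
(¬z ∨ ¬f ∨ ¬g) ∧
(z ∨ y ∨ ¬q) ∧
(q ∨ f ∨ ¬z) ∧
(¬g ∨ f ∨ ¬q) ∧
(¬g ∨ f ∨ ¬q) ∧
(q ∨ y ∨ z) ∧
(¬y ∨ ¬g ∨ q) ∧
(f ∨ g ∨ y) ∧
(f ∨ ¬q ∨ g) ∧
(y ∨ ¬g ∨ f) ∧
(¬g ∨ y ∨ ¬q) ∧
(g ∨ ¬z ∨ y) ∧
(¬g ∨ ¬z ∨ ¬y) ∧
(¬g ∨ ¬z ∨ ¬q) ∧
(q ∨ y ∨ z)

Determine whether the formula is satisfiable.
Yes

Yes, the formula is satisfiable.

One satisfying assignment is: q=True, z=False, f=True, y=True, g=True

Verification: With this assignment, all 21 clauses evaluate to true.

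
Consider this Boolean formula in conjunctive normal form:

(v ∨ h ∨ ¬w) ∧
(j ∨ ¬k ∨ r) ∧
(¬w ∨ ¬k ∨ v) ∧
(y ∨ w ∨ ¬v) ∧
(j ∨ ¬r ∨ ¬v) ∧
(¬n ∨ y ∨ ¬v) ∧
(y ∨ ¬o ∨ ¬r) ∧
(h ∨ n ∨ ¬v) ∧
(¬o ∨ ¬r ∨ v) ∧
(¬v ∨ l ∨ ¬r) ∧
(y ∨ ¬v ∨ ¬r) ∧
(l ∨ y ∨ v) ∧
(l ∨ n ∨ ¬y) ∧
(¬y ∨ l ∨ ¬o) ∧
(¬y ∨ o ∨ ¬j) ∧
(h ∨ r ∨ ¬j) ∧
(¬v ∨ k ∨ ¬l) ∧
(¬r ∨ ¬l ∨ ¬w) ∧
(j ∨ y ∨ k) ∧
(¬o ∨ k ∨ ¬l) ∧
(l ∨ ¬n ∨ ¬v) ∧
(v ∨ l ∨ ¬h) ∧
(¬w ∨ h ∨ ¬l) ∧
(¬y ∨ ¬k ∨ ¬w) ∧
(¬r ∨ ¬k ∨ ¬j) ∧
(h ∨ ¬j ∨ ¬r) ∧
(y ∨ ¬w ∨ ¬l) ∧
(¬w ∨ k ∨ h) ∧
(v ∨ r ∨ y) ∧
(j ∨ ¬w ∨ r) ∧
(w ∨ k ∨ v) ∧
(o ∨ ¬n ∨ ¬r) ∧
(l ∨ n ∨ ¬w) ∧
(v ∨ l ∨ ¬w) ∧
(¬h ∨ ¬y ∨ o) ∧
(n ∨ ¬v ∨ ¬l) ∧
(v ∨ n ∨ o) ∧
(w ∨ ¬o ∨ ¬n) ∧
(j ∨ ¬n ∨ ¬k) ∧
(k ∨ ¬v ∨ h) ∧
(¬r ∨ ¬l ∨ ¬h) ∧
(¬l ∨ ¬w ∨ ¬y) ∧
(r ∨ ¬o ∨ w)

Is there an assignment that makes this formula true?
No

No, the formula is not satisfiable.

No assignment of truth values to the variables can make all 43 clauses true simultaneously.

The formula is UNSAT (unsatisfiable).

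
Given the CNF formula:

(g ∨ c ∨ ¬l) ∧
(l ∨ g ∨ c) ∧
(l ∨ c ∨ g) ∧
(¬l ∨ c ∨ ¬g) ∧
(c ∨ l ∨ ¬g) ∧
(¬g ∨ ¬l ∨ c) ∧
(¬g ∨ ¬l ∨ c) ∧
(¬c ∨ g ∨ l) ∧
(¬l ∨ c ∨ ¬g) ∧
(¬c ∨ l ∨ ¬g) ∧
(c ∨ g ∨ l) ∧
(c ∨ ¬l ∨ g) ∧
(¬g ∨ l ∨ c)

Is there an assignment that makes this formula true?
Yes

Yes, the formula is satisfiable.

One satisfying assignment is: g=True, c=True, l=True

Verification: With this assignment, all 13 clauses evaluate to true.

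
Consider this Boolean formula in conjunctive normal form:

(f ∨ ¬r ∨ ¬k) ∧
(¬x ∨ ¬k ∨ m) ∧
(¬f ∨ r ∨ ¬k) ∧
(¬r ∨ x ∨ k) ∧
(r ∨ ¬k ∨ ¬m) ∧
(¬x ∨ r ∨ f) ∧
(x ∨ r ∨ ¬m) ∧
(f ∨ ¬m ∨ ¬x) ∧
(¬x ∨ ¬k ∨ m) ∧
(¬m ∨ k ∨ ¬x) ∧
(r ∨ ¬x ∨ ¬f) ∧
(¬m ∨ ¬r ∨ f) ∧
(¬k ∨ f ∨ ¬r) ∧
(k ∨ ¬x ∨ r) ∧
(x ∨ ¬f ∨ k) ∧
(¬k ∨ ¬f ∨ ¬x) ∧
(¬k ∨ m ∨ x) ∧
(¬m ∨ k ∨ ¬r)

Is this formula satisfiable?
Yes

Yes, the formula is satisfiable.

One satisfying assignment is: m=False, k=False, x=False, r=False, f=False

Verification: With this assignment, all 18 clauses evaluate to true.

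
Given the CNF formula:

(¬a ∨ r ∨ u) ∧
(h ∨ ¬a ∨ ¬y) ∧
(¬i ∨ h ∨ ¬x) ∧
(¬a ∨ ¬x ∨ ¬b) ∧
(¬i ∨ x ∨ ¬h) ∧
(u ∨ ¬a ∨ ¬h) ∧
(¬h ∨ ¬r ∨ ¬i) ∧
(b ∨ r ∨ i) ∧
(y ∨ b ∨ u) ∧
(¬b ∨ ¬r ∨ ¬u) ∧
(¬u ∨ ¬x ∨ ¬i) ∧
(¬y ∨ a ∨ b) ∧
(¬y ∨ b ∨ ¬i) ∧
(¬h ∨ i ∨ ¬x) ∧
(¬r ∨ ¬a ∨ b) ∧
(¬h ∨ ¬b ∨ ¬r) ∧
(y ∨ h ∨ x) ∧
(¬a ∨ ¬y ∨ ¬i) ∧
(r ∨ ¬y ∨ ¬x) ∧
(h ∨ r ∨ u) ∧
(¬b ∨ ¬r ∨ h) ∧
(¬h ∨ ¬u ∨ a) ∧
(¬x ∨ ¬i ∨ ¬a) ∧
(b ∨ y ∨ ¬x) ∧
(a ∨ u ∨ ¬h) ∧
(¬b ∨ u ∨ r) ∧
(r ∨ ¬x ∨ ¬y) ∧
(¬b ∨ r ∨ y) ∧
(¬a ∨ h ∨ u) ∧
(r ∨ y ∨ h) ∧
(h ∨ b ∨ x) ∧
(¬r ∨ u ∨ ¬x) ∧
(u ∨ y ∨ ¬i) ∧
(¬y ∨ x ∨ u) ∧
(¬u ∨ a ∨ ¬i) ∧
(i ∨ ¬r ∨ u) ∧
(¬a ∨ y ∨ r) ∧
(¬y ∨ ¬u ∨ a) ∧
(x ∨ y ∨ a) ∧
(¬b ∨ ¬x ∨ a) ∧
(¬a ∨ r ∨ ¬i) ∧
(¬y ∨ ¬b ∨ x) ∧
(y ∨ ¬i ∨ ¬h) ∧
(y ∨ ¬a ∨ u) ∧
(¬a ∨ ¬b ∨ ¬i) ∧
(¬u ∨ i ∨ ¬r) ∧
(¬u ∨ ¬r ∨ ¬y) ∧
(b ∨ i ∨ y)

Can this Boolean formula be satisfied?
No

No, the formula is not satisfiable.

No assignment of truth values to the variables can make all 48 clauses true simultaneously.

The formula is UNSAT (unsatisfiable).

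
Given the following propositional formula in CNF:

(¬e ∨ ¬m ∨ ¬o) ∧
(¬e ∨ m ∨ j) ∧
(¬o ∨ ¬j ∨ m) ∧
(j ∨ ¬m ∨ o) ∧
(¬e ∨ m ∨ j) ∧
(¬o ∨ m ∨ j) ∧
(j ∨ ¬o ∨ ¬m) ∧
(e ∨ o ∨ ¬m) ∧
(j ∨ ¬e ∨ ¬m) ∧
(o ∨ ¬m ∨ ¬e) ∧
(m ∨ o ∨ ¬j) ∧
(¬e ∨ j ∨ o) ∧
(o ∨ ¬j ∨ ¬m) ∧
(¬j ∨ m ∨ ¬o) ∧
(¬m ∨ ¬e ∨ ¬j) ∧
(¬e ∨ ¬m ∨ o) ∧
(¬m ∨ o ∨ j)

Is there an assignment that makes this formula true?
Yes

Yes, the formula is satisfiable.

One satisfying assignment is: e=False, j=False, m=False, o=False

Verification: With this assignment, all 17 clauses evaluate to true.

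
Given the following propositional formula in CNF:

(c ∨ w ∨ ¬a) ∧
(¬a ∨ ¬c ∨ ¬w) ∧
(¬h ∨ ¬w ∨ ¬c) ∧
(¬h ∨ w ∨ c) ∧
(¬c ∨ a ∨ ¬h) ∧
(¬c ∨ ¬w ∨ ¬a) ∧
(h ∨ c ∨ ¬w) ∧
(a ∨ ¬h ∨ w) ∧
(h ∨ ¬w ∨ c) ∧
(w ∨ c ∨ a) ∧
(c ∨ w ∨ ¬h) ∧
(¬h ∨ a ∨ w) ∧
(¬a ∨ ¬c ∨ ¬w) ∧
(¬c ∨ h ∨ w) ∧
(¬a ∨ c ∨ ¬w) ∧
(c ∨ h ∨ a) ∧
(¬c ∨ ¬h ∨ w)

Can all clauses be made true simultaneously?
Yes

Yes, the formula is satisfiable.

One satisfying assignment is: c=True, a=False, h=False, w=True

Verification: With this assignment, all 17 clauses evaluate to true.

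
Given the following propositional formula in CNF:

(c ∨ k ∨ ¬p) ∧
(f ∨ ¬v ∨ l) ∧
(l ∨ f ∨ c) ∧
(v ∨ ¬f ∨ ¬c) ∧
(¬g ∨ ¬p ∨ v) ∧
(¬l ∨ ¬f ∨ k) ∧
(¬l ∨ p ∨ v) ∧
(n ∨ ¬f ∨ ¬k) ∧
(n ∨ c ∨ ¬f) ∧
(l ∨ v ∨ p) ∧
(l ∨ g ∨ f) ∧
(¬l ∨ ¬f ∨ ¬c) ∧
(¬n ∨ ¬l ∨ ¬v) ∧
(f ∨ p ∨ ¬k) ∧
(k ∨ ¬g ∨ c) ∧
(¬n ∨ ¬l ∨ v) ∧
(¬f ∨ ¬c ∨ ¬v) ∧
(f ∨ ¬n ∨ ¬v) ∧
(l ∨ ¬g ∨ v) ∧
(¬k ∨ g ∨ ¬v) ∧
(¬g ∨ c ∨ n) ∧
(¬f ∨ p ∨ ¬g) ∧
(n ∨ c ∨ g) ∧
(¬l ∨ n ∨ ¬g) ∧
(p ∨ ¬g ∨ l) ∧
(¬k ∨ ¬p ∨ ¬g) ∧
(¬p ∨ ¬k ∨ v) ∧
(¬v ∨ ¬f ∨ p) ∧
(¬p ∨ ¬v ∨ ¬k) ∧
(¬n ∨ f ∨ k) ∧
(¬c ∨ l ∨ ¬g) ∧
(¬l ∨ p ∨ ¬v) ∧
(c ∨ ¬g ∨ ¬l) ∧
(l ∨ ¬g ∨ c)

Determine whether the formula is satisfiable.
Yes

Yes, the formula is satisfiable.

One satisfying assignment is: l=True, n=False, k=False, g=False, f=False, p=True, c=True, v=False

Verification: With this assignment, all 34 clauses evaluate to true.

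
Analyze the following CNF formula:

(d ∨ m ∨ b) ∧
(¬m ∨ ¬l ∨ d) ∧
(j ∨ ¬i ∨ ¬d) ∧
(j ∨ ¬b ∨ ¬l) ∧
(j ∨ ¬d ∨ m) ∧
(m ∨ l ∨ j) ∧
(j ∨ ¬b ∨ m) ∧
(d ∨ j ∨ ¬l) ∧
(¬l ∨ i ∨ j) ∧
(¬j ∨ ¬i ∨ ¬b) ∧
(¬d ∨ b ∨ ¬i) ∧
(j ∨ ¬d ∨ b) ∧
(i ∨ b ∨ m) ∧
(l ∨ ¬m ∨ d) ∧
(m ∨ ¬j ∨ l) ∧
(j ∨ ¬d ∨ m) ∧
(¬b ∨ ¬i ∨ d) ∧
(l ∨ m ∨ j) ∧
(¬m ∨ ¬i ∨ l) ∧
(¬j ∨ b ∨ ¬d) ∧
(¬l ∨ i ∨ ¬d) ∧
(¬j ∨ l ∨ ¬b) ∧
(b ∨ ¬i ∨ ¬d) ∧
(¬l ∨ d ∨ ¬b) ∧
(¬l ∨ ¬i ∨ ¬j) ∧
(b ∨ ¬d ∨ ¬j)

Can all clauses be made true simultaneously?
Yes

Yes, the formula is satisfiable.

One satisfying assignment is: j=False, d=True, l=False, i=False, m=True, b=True

Verification: With this assignment, all 26 clauses evaluate to true.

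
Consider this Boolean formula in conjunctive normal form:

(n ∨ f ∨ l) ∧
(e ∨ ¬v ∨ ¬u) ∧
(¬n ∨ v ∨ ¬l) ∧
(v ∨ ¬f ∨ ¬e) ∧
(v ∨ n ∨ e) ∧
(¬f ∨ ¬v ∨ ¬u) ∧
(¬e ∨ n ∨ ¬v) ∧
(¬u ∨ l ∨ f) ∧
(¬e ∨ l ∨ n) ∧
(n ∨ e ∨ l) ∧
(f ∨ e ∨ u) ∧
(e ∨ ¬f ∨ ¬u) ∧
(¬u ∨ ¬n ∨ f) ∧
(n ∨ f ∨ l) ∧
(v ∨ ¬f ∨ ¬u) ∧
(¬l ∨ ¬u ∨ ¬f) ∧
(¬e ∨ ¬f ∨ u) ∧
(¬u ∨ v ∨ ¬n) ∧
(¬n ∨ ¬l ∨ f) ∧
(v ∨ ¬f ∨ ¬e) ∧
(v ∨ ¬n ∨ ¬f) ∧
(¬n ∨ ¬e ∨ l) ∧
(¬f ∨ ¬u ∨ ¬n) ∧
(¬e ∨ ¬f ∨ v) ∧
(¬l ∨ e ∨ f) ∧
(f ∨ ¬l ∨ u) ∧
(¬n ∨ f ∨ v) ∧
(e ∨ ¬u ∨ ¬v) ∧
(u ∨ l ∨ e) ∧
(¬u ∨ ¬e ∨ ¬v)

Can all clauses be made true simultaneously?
Yes

Yes, the formula is satisfiable.

One satisfying assignment is: v=True, n=False, e=False, u=False, f=True, l=True

Verification: With this assignment, all 30 clauses evaluate to true.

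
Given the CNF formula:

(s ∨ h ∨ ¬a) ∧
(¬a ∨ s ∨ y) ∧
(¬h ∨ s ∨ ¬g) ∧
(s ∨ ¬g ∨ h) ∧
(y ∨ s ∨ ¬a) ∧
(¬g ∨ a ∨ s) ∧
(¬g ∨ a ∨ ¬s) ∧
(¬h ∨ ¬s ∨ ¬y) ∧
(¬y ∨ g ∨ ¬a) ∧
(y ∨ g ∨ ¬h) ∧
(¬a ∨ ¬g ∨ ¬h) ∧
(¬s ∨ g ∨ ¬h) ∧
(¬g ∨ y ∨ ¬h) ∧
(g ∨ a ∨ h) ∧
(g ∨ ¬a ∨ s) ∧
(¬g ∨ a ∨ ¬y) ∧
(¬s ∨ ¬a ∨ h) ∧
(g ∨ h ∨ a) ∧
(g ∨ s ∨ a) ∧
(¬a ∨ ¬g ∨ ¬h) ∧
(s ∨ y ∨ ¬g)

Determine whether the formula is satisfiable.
No

No, the formula is not satisfiable.

No assignment of truth values to the variables can make all 21 clauses true simultaneously.

The formula is UNSAT (unsatisfiable).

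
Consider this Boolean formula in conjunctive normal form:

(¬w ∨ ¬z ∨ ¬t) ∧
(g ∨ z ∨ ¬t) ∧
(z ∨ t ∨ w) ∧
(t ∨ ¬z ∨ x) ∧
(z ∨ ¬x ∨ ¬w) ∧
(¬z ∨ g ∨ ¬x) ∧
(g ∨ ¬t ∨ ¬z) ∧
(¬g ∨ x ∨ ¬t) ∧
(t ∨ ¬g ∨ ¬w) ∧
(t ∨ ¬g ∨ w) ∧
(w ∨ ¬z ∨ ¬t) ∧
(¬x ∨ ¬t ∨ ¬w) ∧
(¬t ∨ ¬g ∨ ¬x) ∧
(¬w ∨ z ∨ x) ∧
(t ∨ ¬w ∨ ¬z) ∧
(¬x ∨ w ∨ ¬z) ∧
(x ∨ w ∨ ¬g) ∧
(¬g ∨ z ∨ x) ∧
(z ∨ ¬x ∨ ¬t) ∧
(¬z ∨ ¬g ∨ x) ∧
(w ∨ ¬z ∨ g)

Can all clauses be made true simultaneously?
No

No, the formula is not satisfiable.

No assignment of truth values to the variables can make all 21 clauses true simultaneously.

The formula is UNSAT (unsatisfiable).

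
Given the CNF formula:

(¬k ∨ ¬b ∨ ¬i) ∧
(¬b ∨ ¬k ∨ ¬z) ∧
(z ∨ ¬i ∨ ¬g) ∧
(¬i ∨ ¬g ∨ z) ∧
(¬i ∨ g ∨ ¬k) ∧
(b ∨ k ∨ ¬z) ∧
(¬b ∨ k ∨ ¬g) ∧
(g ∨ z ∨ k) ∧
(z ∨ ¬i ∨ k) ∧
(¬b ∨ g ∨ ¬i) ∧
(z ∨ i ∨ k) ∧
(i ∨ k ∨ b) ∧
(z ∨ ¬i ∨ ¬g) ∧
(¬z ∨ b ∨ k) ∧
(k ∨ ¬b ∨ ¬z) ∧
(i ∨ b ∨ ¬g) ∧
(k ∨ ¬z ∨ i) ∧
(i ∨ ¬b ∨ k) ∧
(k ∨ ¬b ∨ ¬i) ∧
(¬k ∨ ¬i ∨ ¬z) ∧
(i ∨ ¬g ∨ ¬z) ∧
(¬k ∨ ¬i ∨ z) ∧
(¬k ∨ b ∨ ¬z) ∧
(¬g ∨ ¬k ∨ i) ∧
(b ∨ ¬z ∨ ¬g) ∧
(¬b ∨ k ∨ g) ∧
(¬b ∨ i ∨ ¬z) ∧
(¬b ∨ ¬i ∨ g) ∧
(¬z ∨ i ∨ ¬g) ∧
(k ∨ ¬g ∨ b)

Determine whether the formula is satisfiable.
Yes

Yes, the formula is satisfiable.

One satisfying assignment is: b=False, z=False, i=False, g=False, k=True

Verification: With this assignment, all 30 clauses evaluate to true.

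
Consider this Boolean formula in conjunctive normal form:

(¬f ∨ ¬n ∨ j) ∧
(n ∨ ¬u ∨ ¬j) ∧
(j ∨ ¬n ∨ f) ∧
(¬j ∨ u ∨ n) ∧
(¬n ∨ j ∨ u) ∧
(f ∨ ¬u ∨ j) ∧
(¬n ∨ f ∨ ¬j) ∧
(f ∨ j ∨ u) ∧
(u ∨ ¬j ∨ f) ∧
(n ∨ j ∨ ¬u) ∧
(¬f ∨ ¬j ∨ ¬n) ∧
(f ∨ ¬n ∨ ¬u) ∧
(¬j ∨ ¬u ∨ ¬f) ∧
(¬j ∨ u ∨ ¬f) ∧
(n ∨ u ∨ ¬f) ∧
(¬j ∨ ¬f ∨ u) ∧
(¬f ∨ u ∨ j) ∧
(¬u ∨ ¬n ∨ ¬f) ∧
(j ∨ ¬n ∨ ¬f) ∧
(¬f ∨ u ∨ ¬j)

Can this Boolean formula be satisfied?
No

No, the formula is not satisfiable.

No assignment of truth values to the variables can make all 20 clauses true simultaneously.

The formula is UNSAT (unsatisfiable).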